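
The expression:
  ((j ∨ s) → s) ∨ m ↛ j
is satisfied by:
  {s: True, j: False}
  {j: False, s: False}
  {j: True, s: True}


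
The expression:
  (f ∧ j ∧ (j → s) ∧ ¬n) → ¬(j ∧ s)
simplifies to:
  n ∨ ¬f ∨ ¬j ∨ ¬s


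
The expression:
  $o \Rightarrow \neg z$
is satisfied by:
  {o: False, z: False}
  {z: True, o: False}
  {o: True, z: False}


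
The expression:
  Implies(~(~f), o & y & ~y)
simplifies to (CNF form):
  ~f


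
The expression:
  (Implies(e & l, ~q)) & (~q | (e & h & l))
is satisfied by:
  {q: False}


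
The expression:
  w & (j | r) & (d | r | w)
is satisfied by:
  {r: True, j: True, w: True}
  {r: True, w: True, j: False}
  {j: True, w: True, r: False}


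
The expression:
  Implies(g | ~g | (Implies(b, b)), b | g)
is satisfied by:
  {b: True, g: True}
  {b: True, g: False}
  {g: True, b: False}


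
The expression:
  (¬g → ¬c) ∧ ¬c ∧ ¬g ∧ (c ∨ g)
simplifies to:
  False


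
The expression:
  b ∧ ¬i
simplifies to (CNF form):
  b ∧ ¬i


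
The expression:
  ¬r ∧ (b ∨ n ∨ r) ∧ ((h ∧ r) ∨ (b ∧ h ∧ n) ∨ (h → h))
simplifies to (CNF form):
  ¬r ∧ (b ∨ n)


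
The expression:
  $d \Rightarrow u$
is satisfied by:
  {u: True, d: False}
  {d: False, u: False}
  {d: True, u: True}


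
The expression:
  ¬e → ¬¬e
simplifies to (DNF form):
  e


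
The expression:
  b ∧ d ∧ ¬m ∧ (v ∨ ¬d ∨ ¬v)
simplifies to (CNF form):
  b ∧ d ∧ ¬m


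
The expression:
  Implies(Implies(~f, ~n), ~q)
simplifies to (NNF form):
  ~q | (n & ~f)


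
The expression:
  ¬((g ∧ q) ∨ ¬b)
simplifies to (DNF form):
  (b ∧ ¬g) ∨ (b ∧ ¬q)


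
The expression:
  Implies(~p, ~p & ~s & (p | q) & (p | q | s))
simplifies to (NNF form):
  p | (q & ~s)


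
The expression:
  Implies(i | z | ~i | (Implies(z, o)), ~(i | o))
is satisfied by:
  {i: False, o: False}


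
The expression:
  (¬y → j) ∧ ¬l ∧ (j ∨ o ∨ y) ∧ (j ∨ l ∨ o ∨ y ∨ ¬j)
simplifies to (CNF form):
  ¬l ∧ (j ∨ y)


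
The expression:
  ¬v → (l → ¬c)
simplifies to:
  v ∨ ¬c ∨ ¬l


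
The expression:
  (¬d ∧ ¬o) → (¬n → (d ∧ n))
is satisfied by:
  {n: True, d: True, o: True}
  {n: True, d: True, o: False}
  {n: True, o: True, d: False}
  {n: True, o: False, d: False}
  {d: True, o: True, n: False}
  {d: True, o: False, n: False}
  {o: True, d: False, n: False}


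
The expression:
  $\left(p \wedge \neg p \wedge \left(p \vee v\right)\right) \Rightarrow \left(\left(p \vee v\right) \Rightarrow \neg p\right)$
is always true.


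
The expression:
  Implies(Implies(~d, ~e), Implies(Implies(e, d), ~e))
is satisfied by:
  {e: False, d: False}
  {d: True, e: False}
  {e: True, d: False}


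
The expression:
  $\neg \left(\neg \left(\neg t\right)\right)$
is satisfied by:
  {t: False}


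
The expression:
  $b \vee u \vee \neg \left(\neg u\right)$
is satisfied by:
  {b: True, u: True}
  {b: True, u: False}
  {u: True, b: False}


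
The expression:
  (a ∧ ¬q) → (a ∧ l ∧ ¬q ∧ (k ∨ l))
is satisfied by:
  {q: True, l: True, a: False}
  {q: True, l: False, a: False}
  {l: True, q: False, a: False}
  {q: False, l: False, a: False}
  {a: True, q: True, l: True}
  {a: True, q: True, l: False}
  {a: True, l: True, q: False}


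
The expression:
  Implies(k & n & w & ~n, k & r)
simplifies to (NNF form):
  True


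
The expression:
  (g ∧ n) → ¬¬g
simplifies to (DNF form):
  True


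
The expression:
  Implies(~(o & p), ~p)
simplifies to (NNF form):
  o | ~p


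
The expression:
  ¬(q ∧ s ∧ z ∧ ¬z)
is always true.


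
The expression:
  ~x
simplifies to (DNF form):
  ~x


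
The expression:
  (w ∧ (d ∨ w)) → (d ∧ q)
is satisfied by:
  {q: True, d: True, w: False}
  {q: True, d: False, w: False}
  {d: True, q: False, w: False}
  {q: False, d: False, w: False}
  {q: True, w: True, d: True}


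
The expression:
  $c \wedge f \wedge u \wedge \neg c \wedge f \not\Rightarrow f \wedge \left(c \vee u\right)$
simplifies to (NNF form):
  $\text{False}$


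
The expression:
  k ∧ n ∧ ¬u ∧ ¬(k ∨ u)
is never true.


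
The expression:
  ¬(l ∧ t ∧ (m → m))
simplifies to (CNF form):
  ¬l ∨ ¬t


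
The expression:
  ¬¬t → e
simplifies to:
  e ∨ ¬t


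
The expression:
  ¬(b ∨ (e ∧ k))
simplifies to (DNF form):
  (¬b ∧ ¬e) ∨ (¬b ∧ ¬k)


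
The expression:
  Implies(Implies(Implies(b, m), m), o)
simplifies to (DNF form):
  o | (~b & ~m)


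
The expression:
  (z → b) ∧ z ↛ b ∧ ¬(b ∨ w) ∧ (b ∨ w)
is never true.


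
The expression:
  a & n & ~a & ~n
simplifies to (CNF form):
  False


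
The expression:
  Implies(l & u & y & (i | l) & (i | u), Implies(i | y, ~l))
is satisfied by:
  {l: False, u: False, y: False}
  {y: True, l: False, u: False}
  {u: True, l: False, y: False}
  {y: True, u: True, l: False}
  {l: True, y: False, u: False}
  {y: True, l: True, u: False}
  {u: True, l: True, y: False}


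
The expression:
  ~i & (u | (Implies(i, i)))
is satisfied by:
  {i: False}


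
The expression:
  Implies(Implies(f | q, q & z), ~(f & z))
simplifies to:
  ~f | ~q | ~z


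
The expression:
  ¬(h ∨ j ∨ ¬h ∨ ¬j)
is never true.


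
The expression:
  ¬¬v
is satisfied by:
  {v: True}


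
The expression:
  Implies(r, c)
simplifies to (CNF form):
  c | ~r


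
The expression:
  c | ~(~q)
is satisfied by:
  {q: True, c: True}
  {q: True, c: False}
  {c: True, q: False}


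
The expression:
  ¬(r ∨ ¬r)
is never true.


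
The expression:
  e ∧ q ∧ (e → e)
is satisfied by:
  {e: True, q: True}


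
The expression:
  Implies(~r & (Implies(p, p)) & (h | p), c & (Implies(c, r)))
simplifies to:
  r | (~h & ~p)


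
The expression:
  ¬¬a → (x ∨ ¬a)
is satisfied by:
  {x: True, a: False}
  {a: False, x: False}
  {a: True, x: True}


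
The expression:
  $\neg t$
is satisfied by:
  {t: False}


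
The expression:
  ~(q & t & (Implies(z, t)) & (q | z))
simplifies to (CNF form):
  ~q | ~t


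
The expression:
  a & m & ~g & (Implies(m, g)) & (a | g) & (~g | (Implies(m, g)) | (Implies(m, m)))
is never true.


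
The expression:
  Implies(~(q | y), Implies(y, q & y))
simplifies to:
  True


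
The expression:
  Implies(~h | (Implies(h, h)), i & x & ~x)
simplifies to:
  False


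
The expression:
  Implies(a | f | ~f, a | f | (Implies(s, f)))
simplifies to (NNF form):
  a | f | ~s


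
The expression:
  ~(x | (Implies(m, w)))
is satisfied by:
  {m: True, x: False, w: False}


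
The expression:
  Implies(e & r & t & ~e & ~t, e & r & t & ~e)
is always true.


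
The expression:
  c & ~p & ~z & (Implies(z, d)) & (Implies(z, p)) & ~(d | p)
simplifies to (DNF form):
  c & ~d & ~p & ~z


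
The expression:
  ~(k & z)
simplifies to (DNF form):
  ~k | ~z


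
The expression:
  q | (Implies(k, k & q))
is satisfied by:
  {q: True, k: False}
  {k: False, q: False}
  {k: True, q: True}


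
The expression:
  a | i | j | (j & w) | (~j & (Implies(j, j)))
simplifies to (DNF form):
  True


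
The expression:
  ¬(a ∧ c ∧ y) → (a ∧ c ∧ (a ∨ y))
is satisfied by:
  {a: True, c: True}


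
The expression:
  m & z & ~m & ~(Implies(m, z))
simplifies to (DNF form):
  False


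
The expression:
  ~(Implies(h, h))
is never true.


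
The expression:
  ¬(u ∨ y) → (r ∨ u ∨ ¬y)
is always true.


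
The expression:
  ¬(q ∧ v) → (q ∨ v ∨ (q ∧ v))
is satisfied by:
  {q: True, v: True}
  {q: True, v: False}
  {v: True, q: False}


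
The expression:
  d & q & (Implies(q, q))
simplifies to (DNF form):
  d & q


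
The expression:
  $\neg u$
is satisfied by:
  {u: False}


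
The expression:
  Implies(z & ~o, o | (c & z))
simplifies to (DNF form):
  c | o | ~z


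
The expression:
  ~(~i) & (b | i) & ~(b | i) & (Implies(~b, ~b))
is never true.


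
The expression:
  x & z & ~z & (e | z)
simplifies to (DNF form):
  False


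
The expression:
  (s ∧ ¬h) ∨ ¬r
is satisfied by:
  {s: True, h: False, r: False}
  {h: False, r: False, s: False}
  {s: True, h: True, r: False}
  {h: True, s: False, r: False}
  {r: True, s: True, h: False}


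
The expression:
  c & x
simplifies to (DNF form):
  c & x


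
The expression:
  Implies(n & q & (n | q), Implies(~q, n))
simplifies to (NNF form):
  True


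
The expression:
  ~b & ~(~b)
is never true.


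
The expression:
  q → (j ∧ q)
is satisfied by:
  {j: True, q: False}
  {q: False, j: False}
  {q: True, j: True}


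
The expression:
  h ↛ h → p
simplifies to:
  True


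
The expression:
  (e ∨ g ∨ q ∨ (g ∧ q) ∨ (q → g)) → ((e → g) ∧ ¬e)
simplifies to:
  ¬e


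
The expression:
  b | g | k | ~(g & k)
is always true.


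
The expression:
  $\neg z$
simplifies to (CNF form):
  $\neg z$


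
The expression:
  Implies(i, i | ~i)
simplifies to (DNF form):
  True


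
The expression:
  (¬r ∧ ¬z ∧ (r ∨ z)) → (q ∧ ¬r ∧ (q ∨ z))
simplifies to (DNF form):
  True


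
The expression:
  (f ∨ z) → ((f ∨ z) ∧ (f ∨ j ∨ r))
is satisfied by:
  {r: True, f: True, j: True, z: False}
  {r: True, f: True, j: False, z: False}
  {r: True, j: True, f: False, z: False}
  {r: True, j: False, f: False, z: False}
  {f: True, j: True, r: False, z: False}
  {f: True, r: False, j: False, z: False}
  {f: False, j: True, r: False, z: False}
  {f: False, r: False, j: False, z: False}
  {r: True, z: True, f: True, j: True}
  {r: True, z: True, f: True, j: False}
  {r: True, z: True, j: True, f: False}
  {r: True, z: True, j: False, f: False}
  {z: True, f: True, j: True, r: False}
  {z: True, f: True, j: False, r: False}
  {z: True, j: True, f: False, r: False}


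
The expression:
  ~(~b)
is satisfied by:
  {b: True}


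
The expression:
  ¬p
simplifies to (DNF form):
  ¬p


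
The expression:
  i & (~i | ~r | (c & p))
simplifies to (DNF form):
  (i & ~r) | (c & i & p) | (c & i & ~r) | (i & p & ~r)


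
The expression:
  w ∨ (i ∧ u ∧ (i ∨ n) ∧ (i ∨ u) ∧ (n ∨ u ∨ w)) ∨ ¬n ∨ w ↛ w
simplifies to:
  w ∨ (i ∧ u) ∨ ¬n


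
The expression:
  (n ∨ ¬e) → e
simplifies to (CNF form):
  e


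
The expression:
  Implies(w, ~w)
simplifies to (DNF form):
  ~w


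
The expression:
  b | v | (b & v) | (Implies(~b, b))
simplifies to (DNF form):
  b | v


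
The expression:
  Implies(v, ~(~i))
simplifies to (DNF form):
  i | ~v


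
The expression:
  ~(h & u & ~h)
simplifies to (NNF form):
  True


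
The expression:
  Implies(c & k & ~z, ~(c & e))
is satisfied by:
  {z: True, k: False, c: False, e: False}
  {e: False, k: False, z: False, c: False}
  {e: True, z: True, k: False, c: False}
  {e: True, k: False, z: False, c: False}
  {c: True, z: True, e: False, k: False}
  {c: True, e: False, k: False, z: False}
  {c: True, e: True, z: True, k: False}
  {c: True, e: True, k: False, z: False}
  {z: True, k: True, c: False, e: False}
  {k: True, c: False, z: False, e: False}
  {e: True, k: True, z: True, c: False}
  {e: True, k: True, c: False, z: False}
  {z: True, k: True, c: True, e: False}
  {k: True, c: True, e: False, z: False}
  {e: True, k: True, c: True, z: True}


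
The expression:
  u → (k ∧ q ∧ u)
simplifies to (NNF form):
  (k ∧ q) ∨ ¬u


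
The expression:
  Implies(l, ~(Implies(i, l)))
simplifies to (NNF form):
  ~l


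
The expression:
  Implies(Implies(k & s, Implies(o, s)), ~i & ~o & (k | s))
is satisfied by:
  {k: True, s: True, i: False, o: False}
  {k: True, i: False, o: False, s: False}
  {s: True, i: False, o: False, k: False}


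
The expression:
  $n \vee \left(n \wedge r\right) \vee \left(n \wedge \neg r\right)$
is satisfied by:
  {n: True}


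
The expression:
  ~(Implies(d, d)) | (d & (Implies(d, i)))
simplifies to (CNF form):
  d & i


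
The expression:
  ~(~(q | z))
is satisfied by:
  {q: True, z: True}
  {q: True, z: False}
  {z: True, q: False}


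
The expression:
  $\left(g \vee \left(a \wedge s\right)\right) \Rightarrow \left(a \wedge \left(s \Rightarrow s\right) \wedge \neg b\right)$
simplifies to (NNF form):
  $\left(a \wedge \neg b\right) \vee \left(\neg a \wedge \neg g\right) \vee \left(\neg g \wedge \neg s\right)$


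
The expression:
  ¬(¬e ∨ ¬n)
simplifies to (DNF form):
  e ∧ n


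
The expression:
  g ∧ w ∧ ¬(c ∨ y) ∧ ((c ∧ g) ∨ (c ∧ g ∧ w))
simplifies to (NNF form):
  False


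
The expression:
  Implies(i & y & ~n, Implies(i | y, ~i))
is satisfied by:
  {n: True, y: False, i: False}
  {y: False, i: False, n: False}
  {n: True, i: True, y: False}
  {i: True, y: False, n: False}
  {n: True, y: True, i: False}
  {y: True, n: False, i: False}
  {n: True, i: True, y: True}


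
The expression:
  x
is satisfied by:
  {x: True}


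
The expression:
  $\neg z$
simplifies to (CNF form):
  $\neg z$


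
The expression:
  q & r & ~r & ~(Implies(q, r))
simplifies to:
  False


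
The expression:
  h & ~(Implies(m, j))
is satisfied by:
  {h: True, m: True, j: False}


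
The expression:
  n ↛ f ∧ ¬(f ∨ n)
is never true.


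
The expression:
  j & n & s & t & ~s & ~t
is never true.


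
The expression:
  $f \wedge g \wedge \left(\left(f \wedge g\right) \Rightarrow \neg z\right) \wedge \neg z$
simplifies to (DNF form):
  $f \wedge g \wedge \neg z$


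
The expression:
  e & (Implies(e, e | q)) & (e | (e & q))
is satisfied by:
  {e: True}


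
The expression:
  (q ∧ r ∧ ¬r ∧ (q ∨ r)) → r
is always true.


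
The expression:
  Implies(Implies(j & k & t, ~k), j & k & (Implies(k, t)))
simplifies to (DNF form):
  j & k & t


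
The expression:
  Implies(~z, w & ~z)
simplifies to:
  w | z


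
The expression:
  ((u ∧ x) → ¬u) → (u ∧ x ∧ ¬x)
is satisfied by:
  {u: True, x: True}


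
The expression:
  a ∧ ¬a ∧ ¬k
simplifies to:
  False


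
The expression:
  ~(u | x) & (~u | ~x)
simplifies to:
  ~u & ~x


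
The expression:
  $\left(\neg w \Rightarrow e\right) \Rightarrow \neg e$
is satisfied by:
  {e: False}


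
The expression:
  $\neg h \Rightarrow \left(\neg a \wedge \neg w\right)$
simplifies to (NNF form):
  $h \vee \left(\neg a \wedge \neg w\right)$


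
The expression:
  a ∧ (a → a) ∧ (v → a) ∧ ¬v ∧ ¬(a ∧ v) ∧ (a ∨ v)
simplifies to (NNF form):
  a ∧ ¬v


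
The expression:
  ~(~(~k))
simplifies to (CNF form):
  ~k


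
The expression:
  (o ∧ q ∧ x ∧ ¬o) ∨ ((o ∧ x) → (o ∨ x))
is always true.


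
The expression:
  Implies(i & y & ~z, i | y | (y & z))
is always true.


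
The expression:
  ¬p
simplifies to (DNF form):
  ¬p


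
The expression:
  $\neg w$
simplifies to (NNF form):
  $\neg w$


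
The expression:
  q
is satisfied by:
  {q: True}


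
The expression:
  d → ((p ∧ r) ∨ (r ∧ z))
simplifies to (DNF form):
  (p ∧ r) ∨ (r ∧ z) ∨ ¬d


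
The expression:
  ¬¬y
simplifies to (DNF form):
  y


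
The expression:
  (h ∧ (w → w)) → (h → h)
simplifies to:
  True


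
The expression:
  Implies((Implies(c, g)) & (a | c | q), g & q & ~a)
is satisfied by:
  {c: True, a: False, g: False, q: False}
  {q: True, c: True, a: False, g: False}
  {q: False, a: False, c: False, g: False}
  {g: True, q: True, c: True, a: False}
  {g: True, q: False, a: False, c: False}
  {g: True, q: True, a: False, c: False}
  {c: True, a: True, g: False, q: False}
  {q: True, c: True, a: True, g: False}


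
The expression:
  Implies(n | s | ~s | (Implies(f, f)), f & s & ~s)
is never true.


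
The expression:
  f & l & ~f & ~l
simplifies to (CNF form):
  False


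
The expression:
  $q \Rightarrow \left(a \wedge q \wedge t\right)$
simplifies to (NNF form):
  $\left(a \wedge t\right) \vee \neg q$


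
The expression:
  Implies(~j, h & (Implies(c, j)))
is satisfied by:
  {h: True, j: True, c: False}
  {j: True, c: False, h: False}
  {h: True, j: True, c: True}
  {j: True, c: True, h: False}
  {h: True, c: False, j: False}


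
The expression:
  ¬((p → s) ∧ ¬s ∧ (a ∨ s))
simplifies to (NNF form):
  p ∨ s ∨ ¬a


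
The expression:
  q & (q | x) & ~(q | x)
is never true.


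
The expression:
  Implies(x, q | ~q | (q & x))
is always true.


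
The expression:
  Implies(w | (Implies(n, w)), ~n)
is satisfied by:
  {w: False, n: False}
  {n: True, w: False}
  {w: True, n: False}


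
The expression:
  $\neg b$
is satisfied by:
  {b: False}


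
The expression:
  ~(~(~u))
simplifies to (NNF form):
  ~u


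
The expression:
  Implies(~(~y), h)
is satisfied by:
  {h: True, y: False}
  {y: False, h: False}
  {y: True, h: True}


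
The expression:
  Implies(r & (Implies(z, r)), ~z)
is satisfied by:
  {z: False, r: False}
  {r: True, z: False}
  {z: True, r: False}


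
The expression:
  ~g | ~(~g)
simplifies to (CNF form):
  True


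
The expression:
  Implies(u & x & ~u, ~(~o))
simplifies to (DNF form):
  True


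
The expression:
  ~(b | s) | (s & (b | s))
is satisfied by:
  {s: True, b: False}
  {b: False, s: False}
  {b: True, s: True}


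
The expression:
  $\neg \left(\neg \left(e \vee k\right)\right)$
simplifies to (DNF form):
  $e \vee k$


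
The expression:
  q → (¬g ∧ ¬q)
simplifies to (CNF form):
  ¬q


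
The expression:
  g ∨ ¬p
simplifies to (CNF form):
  g ∨ ¬p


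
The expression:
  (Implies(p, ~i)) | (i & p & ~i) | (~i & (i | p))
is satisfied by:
  {p: False, i: False}
  {i: True, p: False}
  {p: True, i: False}


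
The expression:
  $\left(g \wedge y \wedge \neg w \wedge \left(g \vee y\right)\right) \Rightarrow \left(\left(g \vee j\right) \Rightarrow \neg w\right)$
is always true.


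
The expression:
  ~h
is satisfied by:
  {h: False}


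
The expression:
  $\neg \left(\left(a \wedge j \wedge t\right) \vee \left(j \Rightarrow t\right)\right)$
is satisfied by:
  {j: True, t: False}


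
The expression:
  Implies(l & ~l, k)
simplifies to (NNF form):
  True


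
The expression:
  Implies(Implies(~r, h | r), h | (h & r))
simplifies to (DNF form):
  h | ~r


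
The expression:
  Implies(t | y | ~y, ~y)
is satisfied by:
  {y: False}


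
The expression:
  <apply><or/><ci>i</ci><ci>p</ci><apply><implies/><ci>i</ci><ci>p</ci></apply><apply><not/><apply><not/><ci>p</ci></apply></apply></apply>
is always true.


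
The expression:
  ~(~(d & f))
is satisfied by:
  {d: True, f: True}


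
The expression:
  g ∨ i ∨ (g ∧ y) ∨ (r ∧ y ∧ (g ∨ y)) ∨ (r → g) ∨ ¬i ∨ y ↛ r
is always true.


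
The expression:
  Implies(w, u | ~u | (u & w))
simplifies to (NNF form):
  True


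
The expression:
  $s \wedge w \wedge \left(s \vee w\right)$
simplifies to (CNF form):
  $s \wedge w$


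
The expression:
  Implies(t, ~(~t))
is always true.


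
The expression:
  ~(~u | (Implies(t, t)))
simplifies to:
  False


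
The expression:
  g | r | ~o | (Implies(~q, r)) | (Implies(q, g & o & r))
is always true.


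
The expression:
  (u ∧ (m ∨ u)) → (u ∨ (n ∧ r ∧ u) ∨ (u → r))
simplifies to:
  True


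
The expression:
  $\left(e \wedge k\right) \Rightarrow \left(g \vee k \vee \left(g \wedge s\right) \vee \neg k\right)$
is always true.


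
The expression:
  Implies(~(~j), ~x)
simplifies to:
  ~j | ~x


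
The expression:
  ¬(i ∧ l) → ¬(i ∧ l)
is always true.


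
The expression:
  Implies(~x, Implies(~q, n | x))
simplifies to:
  n | q | x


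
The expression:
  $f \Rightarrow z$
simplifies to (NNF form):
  $z \vee \neg f$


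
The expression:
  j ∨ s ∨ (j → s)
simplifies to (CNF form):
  True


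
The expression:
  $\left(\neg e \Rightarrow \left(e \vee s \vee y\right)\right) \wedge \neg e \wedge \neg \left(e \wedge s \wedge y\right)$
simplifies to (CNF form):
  $\neg e \wedge \left(s \vee y\right)$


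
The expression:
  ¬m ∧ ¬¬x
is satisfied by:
  {x: True, m: False}


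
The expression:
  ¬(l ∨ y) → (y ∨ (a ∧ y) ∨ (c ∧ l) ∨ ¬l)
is always true.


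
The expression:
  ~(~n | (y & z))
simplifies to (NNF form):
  n & (~y | ~z)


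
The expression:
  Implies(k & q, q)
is always true.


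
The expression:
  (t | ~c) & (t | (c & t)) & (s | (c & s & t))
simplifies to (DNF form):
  s & t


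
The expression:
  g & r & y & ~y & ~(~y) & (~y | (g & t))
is never true.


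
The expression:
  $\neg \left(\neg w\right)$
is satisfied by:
  {w: True}


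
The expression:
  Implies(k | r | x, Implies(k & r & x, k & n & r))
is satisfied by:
  {n: True, k: False, x: False, r: False}
  {n: False, k: False, x: False, r: False}
  {r: True, n: True, k: False, x: False}
  {r: True, n: False, k: False, x: False}
  {n: True, x: True, r: False, k: False}
  {x: True, r: False, k: False, n: False}
  {r: True, x: True, n: True, k: False}
  {r: True, x: True, n: False, k: False}
  {n: True, k: True, r: False, x: False}
  {k: True, r: False, x: False, n: False}
  {n: True, r: True, k: True, x: False}
  {r: True, k: True, n: False, x: False}
  {n: True, x: True, k: True, r: False}
  {x: True, k: True, r: False, n: False}
  {r: True, x: True, k: True, n: True}


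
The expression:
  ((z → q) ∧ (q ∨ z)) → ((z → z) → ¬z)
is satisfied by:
  {q: False, z: False}
  {z: True, q: False}
  {q: True, z: False}


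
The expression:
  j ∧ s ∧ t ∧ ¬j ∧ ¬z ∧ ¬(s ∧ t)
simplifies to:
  False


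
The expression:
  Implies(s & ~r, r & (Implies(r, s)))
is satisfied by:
  {r: True, s: False}
  {s: False, r: False}
  {s: True, r: True}


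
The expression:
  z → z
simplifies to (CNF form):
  True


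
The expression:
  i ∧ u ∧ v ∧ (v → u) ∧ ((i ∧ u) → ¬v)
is never true.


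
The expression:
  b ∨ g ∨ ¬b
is always true.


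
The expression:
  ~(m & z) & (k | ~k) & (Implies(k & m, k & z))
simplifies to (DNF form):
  ~m | (~k & ~z)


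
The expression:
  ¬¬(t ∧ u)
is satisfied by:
  {t: True, u: True}


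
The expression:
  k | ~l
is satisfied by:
  {k: True, l: False}
  {l: False, k: False}
  {l: True, k: True}


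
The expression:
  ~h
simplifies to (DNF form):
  ~h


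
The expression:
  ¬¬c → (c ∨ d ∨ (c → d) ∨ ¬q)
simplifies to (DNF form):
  True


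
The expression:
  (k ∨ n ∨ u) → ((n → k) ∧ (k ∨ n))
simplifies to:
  k ∨ (¬n ∧ ¬u)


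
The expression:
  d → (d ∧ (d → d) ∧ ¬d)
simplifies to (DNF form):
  ¬d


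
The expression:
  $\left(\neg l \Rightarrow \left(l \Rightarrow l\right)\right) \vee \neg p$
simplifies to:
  $\text{True}$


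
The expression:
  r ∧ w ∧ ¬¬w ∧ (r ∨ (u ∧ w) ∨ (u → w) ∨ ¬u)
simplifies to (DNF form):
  r ∧ w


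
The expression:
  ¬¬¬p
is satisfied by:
  {p: False}


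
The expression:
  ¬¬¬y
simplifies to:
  ¬y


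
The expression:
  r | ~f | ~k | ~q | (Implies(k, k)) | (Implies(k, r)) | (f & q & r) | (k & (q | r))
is always true.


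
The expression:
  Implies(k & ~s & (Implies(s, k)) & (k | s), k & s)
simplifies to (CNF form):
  s | ~k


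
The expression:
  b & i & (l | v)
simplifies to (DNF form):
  (b & i & l) | (b & i & v)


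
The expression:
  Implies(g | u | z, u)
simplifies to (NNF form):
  u | (~g & ~z)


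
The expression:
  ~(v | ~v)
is never true.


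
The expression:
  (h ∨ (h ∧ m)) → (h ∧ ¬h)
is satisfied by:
  {h: False}


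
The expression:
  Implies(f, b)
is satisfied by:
  {b: True, f: False}
  {f: False, b: False}
  {f: True, b: True}


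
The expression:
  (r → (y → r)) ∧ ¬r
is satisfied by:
  {r: False}


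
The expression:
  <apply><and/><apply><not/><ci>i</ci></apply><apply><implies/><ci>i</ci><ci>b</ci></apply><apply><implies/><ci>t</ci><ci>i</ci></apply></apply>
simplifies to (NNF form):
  <apply><and/><apply><not/><ci>i</ci></apply><apply><not/><ci>t</ci></apply></apply>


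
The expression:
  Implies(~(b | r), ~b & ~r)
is always true.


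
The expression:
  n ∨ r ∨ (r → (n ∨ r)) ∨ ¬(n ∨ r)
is always true.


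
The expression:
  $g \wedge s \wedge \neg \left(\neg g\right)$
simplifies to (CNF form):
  $g \wedge s$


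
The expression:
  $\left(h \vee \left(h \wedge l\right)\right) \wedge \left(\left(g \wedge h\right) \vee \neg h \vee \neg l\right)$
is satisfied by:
  {h: True, g: True, l: False}
  {h: True, l: False, g: False}
  {h: True, g: True, l: True}


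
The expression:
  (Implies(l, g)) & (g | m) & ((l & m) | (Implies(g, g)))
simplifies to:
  g | (m & ~l)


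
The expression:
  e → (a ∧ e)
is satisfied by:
  {a: True, e: False}
  {e: False, a: False}
  {e: True, a: True}


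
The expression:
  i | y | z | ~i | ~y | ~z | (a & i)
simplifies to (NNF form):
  True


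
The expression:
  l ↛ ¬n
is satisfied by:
  {n: True, l: True}


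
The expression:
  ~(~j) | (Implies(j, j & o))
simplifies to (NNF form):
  True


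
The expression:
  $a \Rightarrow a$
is always true.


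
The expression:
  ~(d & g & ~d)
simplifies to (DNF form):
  True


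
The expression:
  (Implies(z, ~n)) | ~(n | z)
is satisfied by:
  {z: False, n: False}
  {n: True, z: False}
  {z: True, n: False}


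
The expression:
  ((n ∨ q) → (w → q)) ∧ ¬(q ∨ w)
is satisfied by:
  {q: False, w: False}


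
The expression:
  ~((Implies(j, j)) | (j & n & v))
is never true.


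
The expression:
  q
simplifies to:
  q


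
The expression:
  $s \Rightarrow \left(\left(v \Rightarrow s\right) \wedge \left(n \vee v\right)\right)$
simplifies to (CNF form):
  $n \vee v \vee \neg s$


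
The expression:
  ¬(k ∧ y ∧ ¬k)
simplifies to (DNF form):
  True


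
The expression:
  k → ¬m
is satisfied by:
  {k: False, m: False}
  {m: True, k: False}
  {k: True, m: False}


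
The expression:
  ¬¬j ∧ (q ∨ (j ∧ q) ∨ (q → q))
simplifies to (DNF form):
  j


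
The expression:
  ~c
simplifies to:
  ~c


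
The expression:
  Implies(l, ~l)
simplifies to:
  ~l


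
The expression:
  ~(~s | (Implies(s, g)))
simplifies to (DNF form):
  s & ~g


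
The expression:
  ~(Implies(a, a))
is never true.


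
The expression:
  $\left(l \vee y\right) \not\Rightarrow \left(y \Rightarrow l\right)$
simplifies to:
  $y \wedge \neg l$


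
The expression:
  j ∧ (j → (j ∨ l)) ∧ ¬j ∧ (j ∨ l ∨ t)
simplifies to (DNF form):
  False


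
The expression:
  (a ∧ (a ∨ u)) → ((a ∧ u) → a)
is always true.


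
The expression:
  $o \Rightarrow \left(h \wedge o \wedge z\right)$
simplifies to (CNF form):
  $\left(h \vee \neg o\right) \wedge \left(z \vee \neg o\right)$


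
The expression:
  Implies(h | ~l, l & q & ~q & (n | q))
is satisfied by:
  {l: True, h: False}


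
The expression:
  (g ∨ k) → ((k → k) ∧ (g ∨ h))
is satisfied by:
  {h: True, g: True, k: False}
  {h: True, k: False, g: False}
  {g: True, k: False, h: False}
  {g: False, k: False, h: False}
  {h: True, g: True, k: True}
  {h: True, k: True, g: False}
  {g: True, k: True, h: False}


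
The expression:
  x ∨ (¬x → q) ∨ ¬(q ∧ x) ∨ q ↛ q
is always true.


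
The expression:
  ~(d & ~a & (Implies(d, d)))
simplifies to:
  a | ~d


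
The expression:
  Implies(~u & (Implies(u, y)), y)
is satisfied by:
  {y: True, u: True}
  {y: True, u: False}
  {u: True, y: False}


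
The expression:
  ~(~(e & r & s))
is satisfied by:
  {r: True, e: True, s: True}


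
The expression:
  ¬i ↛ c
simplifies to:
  c ∨ ¬i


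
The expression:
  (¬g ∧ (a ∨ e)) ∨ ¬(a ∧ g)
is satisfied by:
  {g: False, a: False}
  {a: True, g: False}
  {g: True, a: False}


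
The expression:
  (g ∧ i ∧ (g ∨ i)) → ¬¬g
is always true.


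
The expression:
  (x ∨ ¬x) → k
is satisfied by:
  {k: True}


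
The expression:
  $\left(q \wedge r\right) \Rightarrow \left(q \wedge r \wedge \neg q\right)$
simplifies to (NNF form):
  $\neg q \vee \neg r$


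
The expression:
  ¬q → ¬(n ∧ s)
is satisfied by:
  {q: True, s: False, n: False}
  {s: False, n: False, q: False}
  {n: True, q: True, s: False}
  {n: True, s: False, q: False}
  {q: True, s: True, n: False}
  {s: True, q: False, n: False}
  {n: True, s: True, q: True}


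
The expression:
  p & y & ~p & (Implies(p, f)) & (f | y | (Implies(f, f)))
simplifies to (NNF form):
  False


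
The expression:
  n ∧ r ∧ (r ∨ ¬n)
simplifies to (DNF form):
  n ∧ r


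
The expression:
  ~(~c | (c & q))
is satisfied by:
  {c: True, q: False}


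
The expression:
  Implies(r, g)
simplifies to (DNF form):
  g | ~r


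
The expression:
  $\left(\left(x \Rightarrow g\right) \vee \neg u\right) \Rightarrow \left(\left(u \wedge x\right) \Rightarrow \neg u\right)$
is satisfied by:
  {g: False, u: False, x: False}
  {x: True, g: False, u: False}
  {u: True, g: False, x: False}
  {x: True, u: True, g: False}
  {g: True, x: False, u: False}
  {x: True, g: True, u: False}
  {u: True, g: True, x: False}


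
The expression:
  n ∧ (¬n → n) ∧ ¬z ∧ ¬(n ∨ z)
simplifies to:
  False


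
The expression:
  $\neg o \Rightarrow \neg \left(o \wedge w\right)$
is always true.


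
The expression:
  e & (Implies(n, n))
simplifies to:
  e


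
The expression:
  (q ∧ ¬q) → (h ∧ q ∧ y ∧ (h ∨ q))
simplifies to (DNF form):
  True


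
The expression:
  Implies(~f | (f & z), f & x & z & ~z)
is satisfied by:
  {f: True, z: False}


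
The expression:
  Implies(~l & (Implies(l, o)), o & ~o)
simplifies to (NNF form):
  l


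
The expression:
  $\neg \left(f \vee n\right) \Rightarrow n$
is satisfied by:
  {n: True, f: True}
  {n: True, f: False}
  {f: True, n: False}


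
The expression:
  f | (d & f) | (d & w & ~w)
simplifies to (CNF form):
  f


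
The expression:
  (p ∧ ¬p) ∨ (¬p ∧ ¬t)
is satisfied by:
  {p: False, t: False}


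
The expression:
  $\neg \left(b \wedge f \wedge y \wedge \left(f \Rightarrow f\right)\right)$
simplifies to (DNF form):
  $\neg b \vee \neg f \vee \neg y$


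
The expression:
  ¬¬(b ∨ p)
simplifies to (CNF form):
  b ∨ p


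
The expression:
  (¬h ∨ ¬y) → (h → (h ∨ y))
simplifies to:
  True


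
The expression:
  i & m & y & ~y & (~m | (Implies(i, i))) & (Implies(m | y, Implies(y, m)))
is never true.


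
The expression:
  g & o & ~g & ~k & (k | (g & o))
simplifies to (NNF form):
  False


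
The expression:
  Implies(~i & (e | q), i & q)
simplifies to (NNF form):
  i | (~e & ~q)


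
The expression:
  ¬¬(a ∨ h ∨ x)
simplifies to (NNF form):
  a ∨ h ∨ x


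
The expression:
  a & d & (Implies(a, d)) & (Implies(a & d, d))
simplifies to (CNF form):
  a & d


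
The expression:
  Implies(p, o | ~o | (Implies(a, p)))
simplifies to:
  True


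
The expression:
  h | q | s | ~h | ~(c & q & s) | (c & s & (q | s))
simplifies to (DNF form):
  True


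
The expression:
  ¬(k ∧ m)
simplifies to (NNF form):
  ¬k ∨ ¬m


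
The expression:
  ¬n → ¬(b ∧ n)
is always true.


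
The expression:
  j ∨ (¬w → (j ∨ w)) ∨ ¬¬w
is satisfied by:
  {w: True, j: True}
  {w: True, j: False}
  {j: True, w: False}


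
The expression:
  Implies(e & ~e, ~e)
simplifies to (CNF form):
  True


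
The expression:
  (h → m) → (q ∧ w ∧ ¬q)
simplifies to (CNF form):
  h ∧ ¬m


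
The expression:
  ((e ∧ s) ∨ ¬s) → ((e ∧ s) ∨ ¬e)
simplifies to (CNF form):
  s ∨ ¬e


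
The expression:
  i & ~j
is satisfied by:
  {i: True, j: False}


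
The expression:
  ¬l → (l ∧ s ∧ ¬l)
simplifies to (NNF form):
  l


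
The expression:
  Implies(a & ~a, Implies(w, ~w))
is always true.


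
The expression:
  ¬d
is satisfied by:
  {d: False}


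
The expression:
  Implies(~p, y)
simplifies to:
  p | y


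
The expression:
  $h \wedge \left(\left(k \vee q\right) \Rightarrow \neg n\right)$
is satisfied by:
  {h: True, q: False, k: False, n: False}
  {h: True, k: True, q: False, n: False}
  {h: True, q: True, k: False, n: False}
  {h: True, k: True, q: True, n: False}
  {h: True, n: True, q: False, k: False}


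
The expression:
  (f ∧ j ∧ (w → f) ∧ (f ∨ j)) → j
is always true.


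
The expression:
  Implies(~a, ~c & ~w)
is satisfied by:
  {a: True, c: False, w: False}
  {a: True, w: True, c: False}
  {a: True, c: True, w: False}
  {a: True, w: True, c: True}
  {w: False, c: False, a: False}


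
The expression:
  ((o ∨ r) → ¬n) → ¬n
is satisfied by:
  {r: True, o: True, n: False}
  {r: True, o: False, n: False}
  {o: True, r: False, n: False}
  {r: False, o: False, n: False}
  {r: True, n: True, o: True}
  {r: True, n: True, o: False}
  {n: True, o: True, r: False}


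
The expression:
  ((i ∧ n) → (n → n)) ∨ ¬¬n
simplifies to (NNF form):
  True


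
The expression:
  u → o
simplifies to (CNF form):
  o ∨ ¬u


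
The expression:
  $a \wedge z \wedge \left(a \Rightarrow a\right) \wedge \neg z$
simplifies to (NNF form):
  $\text{False}$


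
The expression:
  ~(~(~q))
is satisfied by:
  {q: False}


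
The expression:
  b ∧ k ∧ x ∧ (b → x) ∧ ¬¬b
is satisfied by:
  {b: True, x: True, k: True}


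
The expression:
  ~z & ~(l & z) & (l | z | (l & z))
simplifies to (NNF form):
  l & ~z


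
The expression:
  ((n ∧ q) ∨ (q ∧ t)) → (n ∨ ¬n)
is always true.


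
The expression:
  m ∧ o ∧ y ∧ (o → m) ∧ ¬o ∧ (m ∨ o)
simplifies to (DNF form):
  False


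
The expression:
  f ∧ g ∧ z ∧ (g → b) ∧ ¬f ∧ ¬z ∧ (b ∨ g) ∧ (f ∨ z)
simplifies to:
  False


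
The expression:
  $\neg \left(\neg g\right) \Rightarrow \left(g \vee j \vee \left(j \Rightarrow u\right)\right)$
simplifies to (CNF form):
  $\text{True}$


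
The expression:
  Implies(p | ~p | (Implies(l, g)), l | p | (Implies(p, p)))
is always true.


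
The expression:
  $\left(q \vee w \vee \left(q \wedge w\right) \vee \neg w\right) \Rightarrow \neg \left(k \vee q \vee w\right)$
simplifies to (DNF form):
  $\neg k \wedge \neg q \wedge \neg w$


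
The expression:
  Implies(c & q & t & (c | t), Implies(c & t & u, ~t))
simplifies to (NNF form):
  ~c | ~q | ~t | ~u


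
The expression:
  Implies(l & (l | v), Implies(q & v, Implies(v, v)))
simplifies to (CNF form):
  True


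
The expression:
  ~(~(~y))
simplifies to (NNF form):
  ~y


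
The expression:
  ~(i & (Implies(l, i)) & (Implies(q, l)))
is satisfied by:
  {q: True, i: False, l: False}
  {q: False, i: False, l: False}
  {l: True, q: True, i: False}
  {l: True, q: False, i: False}
  {i: True, q: True, l: False}


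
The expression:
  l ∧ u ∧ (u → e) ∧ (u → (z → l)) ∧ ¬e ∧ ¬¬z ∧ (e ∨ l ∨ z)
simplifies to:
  False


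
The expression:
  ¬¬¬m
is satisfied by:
  {m: False}


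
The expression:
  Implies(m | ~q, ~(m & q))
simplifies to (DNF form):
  ~m | ~q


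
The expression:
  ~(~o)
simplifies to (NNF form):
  o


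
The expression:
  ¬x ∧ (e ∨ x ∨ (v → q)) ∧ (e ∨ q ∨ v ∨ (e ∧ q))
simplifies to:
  ¬x ∧ (e ∨ q)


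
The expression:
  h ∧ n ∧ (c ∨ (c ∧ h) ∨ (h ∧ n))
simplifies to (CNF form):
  h ∧ n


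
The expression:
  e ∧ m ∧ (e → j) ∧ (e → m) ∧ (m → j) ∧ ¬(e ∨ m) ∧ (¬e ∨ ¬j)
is never true.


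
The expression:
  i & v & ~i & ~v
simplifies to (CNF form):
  False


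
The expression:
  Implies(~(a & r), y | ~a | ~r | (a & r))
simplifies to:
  True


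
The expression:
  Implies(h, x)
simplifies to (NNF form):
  x | ~h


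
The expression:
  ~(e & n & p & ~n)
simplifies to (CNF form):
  True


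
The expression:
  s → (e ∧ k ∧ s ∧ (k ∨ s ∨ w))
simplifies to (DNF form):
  (e ∧ k) ∨ ¬s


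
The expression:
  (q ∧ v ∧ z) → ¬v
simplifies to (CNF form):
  ¬q ∨ ¬v ∨ ¬z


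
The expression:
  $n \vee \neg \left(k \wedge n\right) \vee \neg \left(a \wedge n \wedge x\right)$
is always true.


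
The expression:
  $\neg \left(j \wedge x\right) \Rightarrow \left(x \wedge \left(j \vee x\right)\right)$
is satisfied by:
  {x: True}


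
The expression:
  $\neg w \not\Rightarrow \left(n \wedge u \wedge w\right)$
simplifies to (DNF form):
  $\neg w$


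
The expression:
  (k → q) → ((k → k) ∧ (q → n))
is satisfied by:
  {n: True, q: False}
  {q: False, n: False}
  {q: True, n: True}


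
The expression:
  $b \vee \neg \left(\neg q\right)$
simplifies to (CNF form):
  $b \vee q$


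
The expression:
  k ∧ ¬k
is never true.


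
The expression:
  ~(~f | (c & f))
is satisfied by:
  {f: True, c: False}


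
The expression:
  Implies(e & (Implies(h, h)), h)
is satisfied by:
  {h: True, e: False}
  {e: False, h: False}
  {e: True, h: True}


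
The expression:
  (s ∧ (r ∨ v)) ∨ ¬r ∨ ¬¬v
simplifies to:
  s ∨ v ∨ ¬r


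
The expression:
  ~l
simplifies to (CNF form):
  ~l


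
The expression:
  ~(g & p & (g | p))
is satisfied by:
  {p: False, g: False}
  {g: True, p: False}
  {p: True, g: False}


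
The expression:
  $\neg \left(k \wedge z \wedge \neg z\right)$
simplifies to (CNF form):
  $\text{True}$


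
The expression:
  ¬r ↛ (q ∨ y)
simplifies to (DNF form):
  ¬q ∧ ¬r ∧ ¬y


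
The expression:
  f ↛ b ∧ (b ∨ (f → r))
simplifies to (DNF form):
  f ∧ r ∧ ¬b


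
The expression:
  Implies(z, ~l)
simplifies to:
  ~l | ~z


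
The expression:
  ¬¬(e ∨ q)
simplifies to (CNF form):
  e ∨ q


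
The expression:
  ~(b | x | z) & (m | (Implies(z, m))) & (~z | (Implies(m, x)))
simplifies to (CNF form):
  ~b & ~x & ~z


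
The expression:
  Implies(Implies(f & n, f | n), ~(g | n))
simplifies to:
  ~g & ~n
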